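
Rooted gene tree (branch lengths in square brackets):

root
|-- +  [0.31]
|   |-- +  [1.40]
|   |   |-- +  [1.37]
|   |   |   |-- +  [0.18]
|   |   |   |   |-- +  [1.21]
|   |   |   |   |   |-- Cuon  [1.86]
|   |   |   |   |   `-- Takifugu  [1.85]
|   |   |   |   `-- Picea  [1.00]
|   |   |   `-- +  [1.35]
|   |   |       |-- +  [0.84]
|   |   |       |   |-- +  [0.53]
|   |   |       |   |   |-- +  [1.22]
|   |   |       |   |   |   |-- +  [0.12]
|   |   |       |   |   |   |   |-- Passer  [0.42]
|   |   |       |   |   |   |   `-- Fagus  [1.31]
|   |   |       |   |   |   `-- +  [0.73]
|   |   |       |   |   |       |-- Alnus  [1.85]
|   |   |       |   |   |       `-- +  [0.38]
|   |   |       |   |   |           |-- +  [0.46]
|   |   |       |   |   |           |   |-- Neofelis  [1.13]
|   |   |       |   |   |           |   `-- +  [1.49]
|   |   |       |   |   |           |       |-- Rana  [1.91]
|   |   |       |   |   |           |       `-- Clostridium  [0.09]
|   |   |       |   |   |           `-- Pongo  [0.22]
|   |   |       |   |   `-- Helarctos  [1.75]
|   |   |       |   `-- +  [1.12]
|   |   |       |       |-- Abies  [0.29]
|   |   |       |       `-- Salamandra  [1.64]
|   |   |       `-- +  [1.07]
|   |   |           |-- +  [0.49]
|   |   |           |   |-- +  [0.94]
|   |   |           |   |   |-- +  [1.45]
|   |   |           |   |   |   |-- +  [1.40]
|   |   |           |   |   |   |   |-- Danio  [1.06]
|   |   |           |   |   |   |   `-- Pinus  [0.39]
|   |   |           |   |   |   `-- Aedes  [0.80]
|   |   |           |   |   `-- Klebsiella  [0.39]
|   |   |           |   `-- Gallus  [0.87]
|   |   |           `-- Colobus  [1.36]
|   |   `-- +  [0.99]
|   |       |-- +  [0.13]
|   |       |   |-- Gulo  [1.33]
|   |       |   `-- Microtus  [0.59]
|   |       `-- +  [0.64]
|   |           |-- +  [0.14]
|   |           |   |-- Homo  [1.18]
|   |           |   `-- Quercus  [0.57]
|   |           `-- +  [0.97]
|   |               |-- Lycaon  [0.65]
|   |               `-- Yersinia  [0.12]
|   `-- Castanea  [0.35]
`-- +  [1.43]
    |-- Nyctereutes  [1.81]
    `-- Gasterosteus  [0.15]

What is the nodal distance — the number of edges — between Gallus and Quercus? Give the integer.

The MRCA of Gallus and Quercus is the node subtending ((((Cuon,Takifugu),Picea),(((((Passer,Fagus),(Alnus,((Neofelis,(Rana,Clostridium)),Pongo))),Helarctos),(Abies,Salamandra)),(((((Danio,Pinus),Aedes),Klebsiella),Gallus),Colobus))),((Gulo,Microtus),((Homo,Quercus),(Lycaon,Yersinia)))).
From Gallus up to that node: 5 branches. From Quercus up to the same node: 4 branches. Total: 5 + 4 = 9.

9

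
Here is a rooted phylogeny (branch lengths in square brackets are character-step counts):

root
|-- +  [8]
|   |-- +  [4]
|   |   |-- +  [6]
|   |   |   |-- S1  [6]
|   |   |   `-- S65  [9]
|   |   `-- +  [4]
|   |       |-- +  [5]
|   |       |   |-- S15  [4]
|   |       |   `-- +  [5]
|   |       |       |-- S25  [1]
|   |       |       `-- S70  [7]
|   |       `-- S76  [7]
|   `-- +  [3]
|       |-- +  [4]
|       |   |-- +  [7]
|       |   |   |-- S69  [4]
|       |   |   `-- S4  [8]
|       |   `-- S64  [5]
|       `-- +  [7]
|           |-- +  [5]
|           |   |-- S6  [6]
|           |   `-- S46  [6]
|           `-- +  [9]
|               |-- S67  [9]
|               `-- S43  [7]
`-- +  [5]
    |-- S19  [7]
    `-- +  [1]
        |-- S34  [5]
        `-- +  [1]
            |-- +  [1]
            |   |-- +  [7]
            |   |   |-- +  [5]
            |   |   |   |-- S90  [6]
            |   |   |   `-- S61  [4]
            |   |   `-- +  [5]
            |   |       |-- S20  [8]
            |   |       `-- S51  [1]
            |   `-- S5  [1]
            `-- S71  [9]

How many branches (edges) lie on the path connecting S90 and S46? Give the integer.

12

The MRCA of S90 and S46 is the root of the tree.
From S90 up to that node: 7 branches. From S46 up to the same node: 5 branches. Total: 7 + 5 = 12.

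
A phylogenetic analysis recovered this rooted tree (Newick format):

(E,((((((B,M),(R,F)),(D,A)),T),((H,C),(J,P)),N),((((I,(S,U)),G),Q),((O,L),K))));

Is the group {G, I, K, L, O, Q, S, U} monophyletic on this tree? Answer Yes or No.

The most recent common ancestor of these taxa subtends ((((I,(S,U)),G),Q),((O,L),K)).
That clade has exactly 8 tips — every listed taxon and nothing else — so the group is monophyletic.

Yes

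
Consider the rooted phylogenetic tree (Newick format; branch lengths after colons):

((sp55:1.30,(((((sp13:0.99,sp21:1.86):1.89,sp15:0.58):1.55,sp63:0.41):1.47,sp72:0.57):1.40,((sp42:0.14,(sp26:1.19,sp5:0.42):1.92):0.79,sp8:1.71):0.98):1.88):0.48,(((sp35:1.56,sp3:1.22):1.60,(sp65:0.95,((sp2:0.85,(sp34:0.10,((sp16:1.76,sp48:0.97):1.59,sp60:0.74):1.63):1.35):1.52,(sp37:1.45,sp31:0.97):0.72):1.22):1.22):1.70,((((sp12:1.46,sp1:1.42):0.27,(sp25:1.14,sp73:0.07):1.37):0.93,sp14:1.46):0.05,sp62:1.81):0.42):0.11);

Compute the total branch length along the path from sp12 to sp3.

The path runs sp12 → … → MRCA → … → sp3; the MRCA is the node subtending (((sp35,sp3),(sp65,((sp2,(sp34,((sp16,sp48),sp60))),(sp37,sp31)))),((((sp12,sp1),(sp25,sp73)),sp14),sp62)).
Branch lengths along that path: 1.46 + 0.27 + 0.93 + 0.05 + 0.42 + 1.70 + 1.60 + 1.22 = 7.65.

7.65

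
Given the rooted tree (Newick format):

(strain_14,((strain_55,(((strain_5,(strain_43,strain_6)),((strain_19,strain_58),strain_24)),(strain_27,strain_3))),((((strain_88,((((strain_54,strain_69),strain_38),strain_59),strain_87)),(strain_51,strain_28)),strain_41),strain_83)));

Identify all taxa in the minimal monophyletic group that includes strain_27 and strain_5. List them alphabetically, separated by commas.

Tracing strain_27: it sits inside (strain_27,strain_3).
Tracing strain_5: it sits inside (strain_5,(strain_43,strain_6)).
The smallest clade enclosing both is (((strain_5,(strain_43,strain_6)),((strain_19,strain_58),strain_24)),(strain_27,strain_3)); the answer is its 8 terminal taxa in alphabetical order.

strain_19, strain_24, strain_27, strain_3, strain_43, strain_5, strain_58, strain_6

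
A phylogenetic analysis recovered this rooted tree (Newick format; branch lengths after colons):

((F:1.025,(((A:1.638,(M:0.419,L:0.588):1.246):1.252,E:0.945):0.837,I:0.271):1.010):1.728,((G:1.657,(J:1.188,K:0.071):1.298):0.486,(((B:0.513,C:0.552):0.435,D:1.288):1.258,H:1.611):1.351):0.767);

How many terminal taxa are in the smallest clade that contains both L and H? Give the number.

13

The MRCA of L and H is the root, so the clade is the entire tree.
That clade contains 13 terminal taxa: A, B, C, D, E, F, G, H, I, J, K, L, M.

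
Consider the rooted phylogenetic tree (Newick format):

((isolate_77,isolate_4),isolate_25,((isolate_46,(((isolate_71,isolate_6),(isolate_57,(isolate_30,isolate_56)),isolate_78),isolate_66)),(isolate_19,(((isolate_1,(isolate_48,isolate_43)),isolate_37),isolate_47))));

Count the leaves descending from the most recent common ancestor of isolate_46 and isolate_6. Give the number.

8

The MRCA of isolate_46 and isolate_6 is the node subtending (isolate_46,(((isolate_71,isolate_6),(isolate_57,(isolate_30,isolate_56)),isolate_78),isolate_66)).
That clade contains 8 terminal taxa: isolate_30, isolate_46, isolate_56, isolate_57, isolate_6, isolate_66, isolate_71, isolate_78.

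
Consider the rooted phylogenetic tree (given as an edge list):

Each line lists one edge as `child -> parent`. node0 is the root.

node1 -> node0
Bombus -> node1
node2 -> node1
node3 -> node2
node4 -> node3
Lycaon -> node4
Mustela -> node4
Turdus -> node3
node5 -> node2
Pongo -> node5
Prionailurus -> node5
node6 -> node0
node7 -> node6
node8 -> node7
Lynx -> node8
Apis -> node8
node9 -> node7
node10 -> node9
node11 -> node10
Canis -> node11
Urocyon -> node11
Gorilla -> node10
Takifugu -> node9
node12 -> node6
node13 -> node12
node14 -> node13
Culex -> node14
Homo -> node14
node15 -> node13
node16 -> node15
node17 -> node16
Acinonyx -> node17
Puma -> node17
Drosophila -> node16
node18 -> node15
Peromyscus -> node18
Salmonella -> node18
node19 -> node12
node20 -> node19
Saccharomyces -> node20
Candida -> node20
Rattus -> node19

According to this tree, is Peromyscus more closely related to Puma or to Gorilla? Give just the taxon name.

Puma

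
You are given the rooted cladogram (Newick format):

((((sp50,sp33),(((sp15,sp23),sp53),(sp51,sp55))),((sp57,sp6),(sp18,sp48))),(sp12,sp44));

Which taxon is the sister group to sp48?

sp18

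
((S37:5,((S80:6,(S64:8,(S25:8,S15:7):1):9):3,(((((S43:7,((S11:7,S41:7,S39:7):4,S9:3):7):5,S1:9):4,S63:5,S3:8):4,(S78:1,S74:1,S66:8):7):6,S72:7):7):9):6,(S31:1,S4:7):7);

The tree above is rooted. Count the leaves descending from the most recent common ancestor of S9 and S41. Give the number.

The MRCA of S9 and S41 is the node subtending ((S11,S41,S39),S9).
That clade contains 4 terminal taxa: S11, S39, S41, S9.

4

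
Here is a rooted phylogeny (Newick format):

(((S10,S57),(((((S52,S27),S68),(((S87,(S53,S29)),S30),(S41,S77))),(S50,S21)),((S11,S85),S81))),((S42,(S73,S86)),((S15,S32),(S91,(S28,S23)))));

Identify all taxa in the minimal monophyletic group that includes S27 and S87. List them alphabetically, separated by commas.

S27, S29, S30, S41, S52, S53, S68, S77, S87

Tracing S27: it sits inside (S52,S27).
Tracing S87: it sits inside (S87,(S53,S29)).
The smallest clade enclosing both is (((S52,S27),S68),(((S87,(S53,S29)),S30),(S41,S77))); the answer is its 9 terminal taxa in alphabetical order.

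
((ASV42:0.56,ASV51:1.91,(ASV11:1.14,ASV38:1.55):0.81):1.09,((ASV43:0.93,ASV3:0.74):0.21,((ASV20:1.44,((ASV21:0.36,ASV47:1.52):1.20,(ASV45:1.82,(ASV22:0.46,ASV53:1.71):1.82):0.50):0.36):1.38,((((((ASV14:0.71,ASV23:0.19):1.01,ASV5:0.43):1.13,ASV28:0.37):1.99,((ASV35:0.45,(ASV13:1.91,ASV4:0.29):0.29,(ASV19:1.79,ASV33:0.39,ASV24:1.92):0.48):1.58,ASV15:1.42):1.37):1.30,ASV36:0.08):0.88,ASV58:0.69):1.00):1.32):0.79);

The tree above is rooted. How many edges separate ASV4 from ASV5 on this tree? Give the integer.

7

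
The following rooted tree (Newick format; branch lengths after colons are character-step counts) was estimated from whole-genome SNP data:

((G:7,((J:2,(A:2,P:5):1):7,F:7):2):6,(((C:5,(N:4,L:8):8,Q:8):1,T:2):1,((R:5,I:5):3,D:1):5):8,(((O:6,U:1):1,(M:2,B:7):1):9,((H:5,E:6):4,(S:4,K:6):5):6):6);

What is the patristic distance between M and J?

The path runs M → … → MRCA → … → J; the MRCA is the root of the tree.
Branch lengths along that path: 2 + 1 + 9 + 6 + 6 + 2 + 7 + 2 = 35.

35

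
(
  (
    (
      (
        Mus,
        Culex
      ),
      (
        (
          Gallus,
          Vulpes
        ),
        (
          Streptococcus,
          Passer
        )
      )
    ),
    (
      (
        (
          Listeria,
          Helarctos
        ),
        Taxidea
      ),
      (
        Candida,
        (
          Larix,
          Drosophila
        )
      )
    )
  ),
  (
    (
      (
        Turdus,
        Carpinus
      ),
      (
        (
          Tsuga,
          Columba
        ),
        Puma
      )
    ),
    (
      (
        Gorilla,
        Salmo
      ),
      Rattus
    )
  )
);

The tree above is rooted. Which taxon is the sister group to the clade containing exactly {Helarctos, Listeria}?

The clade containing exactly {Helarctos, Listeria} attaches to the tree at the node subtending ((Listeria,Helarctos),Taxidea).
The other lineage descending from that same node — the sister group — is the single tip Taxidea.

Taxidea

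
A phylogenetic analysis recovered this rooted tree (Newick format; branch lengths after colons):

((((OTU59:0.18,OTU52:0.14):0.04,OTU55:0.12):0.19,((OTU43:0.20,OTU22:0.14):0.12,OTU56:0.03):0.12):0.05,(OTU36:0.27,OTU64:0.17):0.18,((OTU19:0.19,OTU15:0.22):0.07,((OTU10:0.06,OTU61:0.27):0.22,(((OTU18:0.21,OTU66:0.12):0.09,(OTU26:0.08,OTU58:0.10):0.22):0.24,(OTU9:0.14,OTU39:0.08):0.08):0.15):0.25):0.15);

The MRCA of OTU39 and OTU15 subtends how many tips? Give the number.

The MRCA of OTU39 and OTU15 is the node subtending ((OTU19,OTU15),((OTU10,OTU61),(((OTU18,OTU66),(OTU26,OTU58)),(OTU9,OTU39)))).
That clade contains 10 terminal taxa: OTU10, OTU15, OTU18, OTU19, OTU26, OTU39, OTU58, OTU61, OTU66, OTU9.

10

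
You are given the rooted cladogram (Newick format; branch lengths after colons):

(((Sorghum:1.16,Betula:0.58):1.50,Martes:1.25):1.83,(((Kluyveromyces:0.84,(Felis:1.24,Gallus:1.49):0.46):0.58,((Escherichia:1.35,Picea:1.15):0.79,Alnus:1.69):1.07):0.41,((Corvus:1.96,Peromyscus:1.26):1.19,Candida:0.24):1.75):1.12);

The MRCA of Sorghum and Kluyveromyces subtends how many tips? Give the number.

The MRCA of Sorghum and Kluyveromyces is the root, so the clade is the entire tree.
That clade contains 12 terminal taxa: Alnus, Betula, Candida, Corvus, Escherichia, Felis, Gallus, Kluyveromyces, Martes, Peromyscus, Picea, Sorghum.

12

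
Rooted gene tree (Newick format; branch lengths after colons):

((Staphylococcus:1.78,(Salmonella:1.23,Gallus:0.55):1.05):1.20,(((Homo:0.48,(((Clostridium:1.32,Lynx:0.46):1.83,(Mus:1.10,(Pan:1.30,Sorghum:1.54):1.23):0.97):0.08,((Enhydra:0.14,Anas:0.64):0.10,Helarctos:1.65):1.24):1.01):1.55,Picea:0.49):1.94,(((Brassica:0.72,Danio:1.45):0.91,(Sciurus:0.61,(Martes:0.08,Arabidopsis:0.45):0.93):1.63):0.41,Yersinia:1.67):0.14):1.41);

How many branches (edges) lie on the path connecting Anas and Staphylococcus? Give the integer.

The MRCA of Anas and Staphylococcus is the root of the tree.
From Anas up to that node: 7 branches. From Staphylococcus up to the same node: 2 branches. Total: 7 + 2 = 9.

9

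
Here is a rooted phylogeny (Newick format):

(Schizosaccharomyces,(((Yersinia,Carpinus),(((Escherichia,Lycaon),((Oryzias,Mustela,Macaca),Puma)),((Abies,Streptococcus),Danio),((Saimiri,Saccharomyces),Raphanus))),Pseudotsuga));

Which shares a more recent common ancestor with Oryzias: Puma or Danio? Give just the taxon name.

The MRCA of Oryzias and Puma subtends ((Oryzias,Mustela,Macaca),Puma) (4 taxa).
The MRCA of Oryzias and Danio subtends (((Escherichia,Lycaon),((Oryzias,Mustela,Macaca),Puma)),((Abies,Streptococcus),Danio),((Saimiri,Saccharomyces),Raphanus)) (12 taxa).
The first is nested inside the second, so Oryzias shares a more recent common ancestor with Puma.

Puma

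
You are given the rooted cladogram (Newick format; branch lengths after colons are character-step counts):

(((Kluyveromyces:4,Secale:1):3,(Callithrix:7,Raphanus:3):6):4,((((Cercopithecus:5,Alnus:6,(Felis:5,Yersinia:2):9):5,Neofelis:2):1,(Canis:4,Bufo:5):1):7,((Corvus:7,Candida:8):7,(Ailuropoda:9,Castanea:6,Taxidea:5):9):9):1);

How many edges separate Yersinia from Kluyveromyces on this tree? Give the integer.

9

The MRCA of Yersinia and Kluyveromyces is the root of the tree.
From Yersinia up to that node: 6 branches. From Kluyveromyces up to the same node: 3 branches. Total: 6 + 3 = 9.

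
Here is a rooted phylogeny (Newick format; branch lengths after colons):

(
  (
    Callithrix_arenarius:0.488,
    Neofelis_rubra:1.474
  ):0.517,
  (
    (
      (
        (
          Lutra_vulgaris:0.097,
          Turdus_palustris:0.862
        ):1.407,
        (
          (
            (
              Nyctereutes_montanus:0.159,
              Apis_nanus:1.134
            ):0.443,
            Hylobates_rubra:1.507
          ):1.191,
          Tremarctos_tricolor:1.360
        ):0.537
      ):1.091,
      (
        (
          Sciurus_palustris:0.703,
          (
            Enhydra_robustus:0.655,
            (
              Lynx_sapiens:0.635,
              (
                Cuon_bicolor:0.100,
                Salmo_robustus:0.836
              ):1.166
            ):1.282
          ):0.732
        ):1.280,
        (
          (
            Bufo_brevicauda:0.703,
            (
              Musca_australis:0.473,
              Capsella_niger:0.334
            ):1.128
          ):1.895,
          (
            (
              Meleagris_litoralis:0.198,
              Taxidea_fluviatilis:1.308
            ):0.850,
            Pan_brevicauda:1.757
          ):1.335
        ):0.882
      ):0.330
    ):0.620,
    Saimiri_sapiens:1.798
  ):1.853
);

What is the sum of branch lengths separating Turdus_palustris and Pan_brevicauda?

The path runs Turdus_palustris → … → MRCA → … → Pan_brevicauda; the MRCA is the node subtending (((Lutra_vulgaris,Turdus_palustris),(((Nyctereutes_montanus,Apis_nanus),Hylobates_rubra),Tremarctos_tricolor)),((Sciurus_palustris,(Enhydra_robustus,(Lynx_sapiens,(Cuon_bicolor,Salmo_robustus)))),((Bufo_brevicauda,(Musca_australis,Capsella_niger)),((Meleagris_litoralis,Taxidea_fluviatilis),Pan_brevicauda)))).
Branch lengths along that path: 0.862 + 1.407 + 1.091 + 0.330 + 0.882 + 1.335 + 1.757 = 7.664.

7.664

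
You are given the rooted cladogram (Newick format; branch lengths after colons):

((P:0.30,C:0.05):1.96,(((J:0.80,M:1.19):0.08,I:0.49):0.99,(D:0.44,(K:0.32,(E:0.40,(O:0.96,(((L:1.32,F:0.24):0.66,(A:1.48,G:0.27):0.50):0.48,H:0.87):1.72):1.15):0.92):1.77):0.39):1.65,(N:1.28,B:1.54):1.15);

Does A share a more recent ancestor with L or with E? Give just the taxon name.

The MRCA of A and L subtends ((L,F),(A,G)) (4 taxa).
The MRCA of A and E subtends (E,(O,(((L,F),(A,G)),H))) (7 taxa).
The first is nested inside the second, so A shares a more recent common ancestor with L.

L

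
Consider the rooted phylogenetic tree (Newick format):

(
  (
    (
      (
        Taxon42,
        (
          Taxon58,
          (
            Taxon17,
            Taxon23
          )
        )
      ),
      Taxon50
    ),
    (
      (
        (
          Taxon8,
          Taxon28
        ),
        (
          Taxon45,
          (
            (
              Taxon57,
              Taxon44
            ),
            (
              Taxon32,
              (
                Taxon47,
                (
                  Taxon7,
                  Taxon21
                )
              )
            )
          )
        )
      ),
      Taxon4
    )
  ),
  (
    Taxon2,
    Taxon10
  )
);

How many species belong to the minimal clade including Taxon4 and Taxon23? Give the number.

15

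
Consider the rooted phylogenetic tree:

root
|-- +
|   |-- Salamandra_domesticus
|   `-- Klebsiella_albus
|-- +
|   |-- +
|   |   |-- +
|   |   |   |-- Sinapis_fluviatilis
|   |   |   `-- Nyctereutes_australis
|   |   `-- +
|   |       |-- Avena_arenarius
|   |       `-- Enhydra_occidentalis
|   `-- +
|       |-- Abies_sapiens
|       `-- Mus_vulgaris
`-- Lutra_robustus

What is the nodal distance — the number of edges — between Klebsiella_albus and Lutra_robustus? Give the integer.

3

The MRCA of Klebsiella_albus and Lutra_robustus is the root of the tree.
From Klebsiella_albus up to that node: 2 branches. From Lutra_robustus up to the same node: 1 branch. Total: 2 + 1 = 3.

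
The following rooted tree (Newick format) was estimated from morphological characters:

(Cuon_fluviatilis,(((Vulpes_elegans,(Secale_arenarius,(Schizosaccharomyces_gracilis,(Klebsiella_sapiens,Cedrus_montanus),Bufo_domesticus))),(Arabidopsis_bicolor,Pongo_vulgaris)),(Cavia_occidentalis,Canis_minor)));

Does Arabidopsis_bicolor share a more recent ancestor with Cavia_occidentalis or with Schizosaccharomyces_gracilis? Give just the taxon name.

Schizosaccharomyces_gracilis

The MRCA of Arabidopsis_bicolor and Schizosaccharomyces_gracilis subtends ((Vulpes_elegans,(Secale_arenarius,(Schizosaccharomyces_gracilis,(Klebsiella_sapiens,Cedrus_montanus),Bufo_domesticus))),(Arabidopsis_bicolor,Pongo_vulgaris)) (8 taxa).
The MRCA of Arabidopsis_bicolor and Cavia_occidentalis subtends (((Vulpes_elegans,(Secale_arenarius,(Schizosaccharomyces_gracilis,(Klebsiella_sapiens,Cedrus_montanus),Bufo_domesticus))),(Arabidopsis_bicolor,Pongo_vulgaris)),(Cavia_occidentalis,Canis_minor)) (10 taxa).
The first is nested inside the second, so Arabidopsis_bicolor shares a more recent common ancestor with Schizosaccharomyces_gracilis.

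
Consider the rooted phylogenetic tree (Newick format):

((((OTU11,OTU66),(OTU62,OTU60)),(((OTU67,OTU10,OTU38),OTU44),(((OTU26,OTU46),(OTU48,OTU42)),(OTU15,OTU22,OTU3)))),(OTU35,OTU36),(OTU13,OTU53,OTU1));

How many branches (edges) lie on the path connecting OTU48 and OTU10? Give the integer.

7

The MRCA of OTU48 and OTU10 is the node subtending (((OTU67,OTU10,OTU38),OTU44),(((OTU26,OTU46),(OTU48,OTU42)),(OTU15,OTU22,OTU3))).
From OTU48 up to that node: 4 branches. From OTU10 up to the same node: 3 branches. Total: 4 + 3 = 7.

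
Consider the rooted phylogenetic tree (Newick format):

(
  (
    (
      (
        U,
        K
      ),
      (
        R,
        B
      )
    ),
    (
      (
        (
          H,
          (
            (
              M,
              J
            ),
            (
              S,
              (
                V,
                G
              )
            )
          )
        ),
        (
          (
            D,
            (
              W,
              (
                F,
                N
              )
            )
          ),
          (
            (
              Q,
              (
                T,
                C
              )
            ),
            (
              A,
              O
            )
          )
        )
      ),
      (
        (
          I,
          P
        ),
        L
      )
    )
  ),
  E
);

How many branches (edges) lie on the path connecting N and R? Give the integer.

10

The MRCA of N and R is the node subtending (((U,K),(R,B)),(((H,((M,J),(S,(V,G)))),((D,(W,(F,N))),((Q,(T,C)),(A,O)))),((I,P),L))).
From N up to that node: 7 branches. From R up to the same node: 3 branches. Total: 7 + 3 = 10.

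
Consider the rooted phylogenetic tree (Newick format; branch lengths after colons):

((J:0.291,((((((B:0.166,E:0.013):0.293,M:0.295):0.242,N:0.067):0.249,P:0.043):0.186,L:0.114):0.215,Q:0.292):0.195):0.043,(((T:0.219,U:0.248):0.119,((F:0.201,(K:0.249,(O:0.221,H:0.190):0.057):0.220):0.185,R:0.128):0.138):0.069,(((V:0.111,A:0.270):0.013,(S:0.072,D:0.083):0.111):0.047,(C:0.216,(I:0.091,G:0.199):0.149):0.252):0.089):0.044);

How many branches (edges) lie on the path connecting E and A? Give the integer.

13

The MRCA of E and A is the root of the tree.
From E up to that node: 8 branches. From A up to the same node: 5 branches. Total: 8 + 5 = 13.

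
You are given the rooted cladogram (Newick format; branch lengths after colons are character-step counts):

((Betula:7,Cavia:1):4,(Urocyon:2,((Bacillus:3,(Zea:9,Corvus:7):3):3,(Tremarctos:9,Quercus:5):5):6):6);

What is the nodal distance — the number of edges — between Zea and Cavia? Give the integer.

The MRCA of Zea and Cavia is the root of the tree.
From Zea up to that node: 5 branches. From Cavia up to the same node: 2 branches. Total: 5 + 2 = 7.

7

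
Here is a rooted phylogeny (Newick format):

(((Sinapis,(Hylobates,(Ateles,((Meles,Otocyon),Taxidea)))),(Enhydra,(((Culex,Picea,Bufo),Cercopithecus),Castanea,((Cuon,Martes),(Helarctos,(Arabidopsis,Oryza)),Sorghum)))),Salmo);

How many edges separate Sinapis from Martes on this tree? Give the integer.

7

The MRCA of Sinapis and Martes is the node subtending ((Sinapis,(Hylobates,(Ateles,((Meles,Otocyon),Taxidea)))),(Enhydra,(((Culex,Picea,Bufo),Cercopithecus),Castanea,((Cuon,Martes),(Helarctos,(Arabidopsis,Oryza)),Sorghum)))).
From Sinapis up to that node: 2 branches. From Martes up to the same node: 5 branches. Total: 2 + 5 = 7.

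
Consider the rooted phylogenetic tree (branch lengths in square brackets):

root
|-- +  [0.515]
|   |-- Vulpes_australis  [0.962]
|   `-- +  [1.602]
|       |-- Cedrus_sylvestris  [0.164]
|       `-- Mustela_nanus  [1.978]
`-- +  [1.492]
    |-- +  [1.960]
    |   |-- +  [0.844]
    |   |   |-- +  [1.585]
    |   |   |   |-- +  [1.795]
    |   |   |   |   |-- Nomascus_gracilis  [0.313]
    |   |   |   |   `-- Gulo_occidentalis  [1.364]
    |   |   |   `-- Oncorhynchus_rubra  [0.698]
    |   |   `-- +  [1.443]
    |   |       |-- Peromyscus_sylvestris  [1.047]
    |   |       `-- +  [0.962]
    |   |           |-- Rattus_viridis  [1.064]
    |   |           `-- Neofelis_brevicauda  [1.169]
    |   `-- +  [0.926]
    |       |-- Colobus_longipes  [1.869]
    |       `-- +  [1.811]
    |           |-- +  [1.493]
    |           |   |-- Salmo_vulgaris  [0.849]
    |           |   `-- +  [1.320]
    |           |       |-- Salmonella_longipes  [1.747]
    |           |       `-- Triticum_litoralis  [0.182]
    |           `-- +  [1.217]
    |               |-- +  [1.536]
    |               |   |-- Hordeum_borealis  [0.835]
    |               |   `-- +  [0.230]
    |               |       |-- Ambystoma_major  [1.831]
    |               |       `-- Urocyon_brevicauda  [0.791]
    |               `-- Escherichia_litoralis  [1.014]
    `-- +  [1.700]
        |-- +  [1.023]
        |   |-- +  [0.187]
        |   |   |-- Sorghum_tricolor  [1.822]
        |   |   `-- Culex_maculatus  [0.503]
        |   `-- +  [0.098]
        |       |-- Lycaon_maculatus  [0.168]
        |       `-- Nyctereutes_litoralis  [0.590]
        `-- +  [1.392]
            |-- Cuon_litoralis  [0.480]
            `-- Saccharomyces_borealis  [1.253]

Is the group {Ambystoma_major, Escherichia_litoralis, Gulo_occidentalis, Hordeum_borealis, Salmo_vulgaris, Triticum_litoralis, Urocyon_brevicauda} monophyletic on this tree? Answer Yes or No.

No

The MRCA of the listed taxa subtends ((((Nomascus_gracilis,Gulo_occidentalis),Oncorhynchus_rubra),(Peromyscus_sylvestris,(Rattus_viridis,Neofelis_brevicauda))),(Colobus_longipes,((Salmo_vulgaris,(Salmonella_longipes,Triticum_litoralis)),((Hordeum_borealis,(Ambystoma_major,Urocyon_brevicauda)),Escherichia_litoralis)))).
That clade also contains Colobus_longipes, Neofelis_brevicauda, Nomascus_gracilis, Oncorhynchus_rubra, Peromyscus_sylvestris, Rattus_viridis, Salmonella_longipes, which are not in the proposed group, so the group is not monophyletic.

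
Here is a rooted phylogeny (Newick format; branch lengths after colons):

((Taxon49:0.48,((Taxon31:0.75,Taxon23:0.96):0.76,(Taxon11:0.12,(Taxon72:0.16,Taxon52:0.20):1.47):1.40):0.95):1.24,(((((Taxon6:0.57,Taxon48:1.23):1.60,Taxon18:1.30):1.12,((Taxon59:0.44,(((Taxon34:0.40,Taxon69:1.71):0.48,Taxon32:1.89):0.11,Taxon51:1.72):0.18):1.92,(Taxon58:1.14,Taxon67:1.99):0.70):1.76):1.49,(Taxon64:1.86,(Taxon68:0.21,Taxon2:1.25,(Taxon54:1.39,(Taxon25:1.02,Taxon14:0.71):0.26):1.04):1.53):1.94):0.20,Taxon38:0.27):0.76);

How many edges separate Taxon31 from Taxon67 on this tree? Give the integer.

10

The MRCA of Taxon31 and Taxon67 is the root of the tree.
From Taxon31 up to that node: 4 branches. From Taxon67 up to the same node: 6 branches. Total: 4 + 6 = 10.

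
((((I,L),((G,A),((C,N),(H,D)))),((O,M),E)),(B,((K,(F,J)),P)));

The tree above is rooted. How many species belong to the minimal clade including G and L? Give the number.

8

The MRCA of G and L is the node subtending ((I,L),((G,A),((C,N),(H,D)))).
That clade contains 8 terminal taxa: A, C, D, G, H, I, L, N.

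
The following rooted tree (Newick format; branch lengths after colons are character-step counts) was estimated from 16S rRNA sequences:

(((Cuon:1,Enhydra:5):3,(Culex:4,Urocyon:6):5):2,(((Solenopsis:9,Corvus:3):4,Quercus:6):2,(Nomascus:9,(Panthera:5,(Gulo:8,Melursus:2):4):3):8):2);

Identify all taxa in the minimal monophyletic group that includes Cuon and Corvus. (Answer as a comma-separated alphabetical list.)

Tracing Cuon: it sits inside (Cuon,Enhydra).
Tracing Corvus: it sits inside (Solenopsis,Corvus).
The smallest clade enclosing both is the whole tree (their MRCA is the root), so the answer is all 11 tips in alphabetical order.

Corvus, Culex, Cuon, Enhydra, Gulo, Melursus, Nomascus, Panthera, Quercus, Solenopsis, Urocyon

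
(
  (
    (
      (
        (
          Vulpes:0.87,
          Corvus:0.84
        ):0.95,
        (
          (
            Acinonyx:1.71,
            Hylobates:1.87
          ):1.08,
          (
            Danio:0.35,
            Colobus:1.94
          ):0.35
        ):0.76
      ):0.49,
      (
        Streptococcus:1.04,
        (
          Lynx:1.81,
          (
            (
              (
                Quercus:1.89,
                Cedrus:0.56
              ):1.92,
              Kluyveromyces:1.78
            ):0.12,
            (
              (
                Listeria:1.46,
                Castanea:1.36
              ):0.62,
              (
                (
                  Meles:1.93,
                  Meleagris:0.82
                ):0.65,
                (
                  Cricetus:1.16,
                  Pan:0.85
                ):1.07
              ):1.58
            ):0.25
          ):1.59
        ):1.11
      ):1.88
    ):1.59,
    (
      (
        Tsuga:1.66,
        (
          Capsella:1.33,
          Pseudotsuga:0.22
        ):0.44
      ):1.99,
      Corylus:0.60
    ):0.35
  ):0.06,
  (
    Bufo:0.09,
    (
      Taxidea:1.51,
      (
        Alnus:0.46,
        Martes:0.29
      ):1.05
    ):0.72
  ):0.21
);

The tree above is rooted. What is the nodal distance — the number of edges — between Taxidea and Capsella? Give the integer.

8

The MRCA of Taxidea and Capsella is the root of the tree.
From Taxidea up to that node: 3 branches. From Capsella up to the same node: 5 branches. Total: 3 + 5 = 8.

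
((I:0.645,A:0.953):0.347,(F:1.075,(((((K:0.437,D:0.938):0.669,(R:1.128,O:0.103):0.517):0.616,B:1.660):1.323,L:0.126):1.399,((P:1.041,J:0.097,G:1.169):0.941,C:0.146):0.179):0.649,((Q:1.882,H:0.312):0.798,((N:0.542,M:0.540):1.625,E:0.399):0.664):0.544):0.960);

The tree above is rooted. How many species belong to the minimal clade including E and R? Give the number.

The MRCA of E and R is the node subtending (F,(((((K,D),(R,O)),B),L),((P,J,G),C)),((Q,H),((N,M),E))).
That clade contains 16 terminal taxa: B, C, D, E, F, G, H, J, K, L, M, N, O, P, Q, R.

16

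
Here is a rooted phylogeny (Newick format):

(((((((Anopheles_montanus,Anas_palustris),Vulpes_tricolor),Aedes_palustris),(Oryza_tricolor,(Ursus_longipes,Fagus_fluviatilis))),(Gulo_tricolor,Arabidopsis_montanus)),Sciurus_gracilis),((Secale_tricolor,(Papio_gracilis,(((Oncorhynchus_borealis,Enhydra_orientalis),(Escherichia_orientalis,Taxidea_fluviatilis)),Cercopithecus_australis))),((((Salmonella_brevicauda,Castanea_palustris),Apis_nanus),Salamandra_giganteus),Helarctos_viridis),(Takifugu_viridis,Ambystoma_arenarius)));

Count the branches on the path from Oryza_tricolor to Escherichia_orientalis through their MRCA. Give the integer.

The MRCA of Oryza_tricolor and Escherichia_orientalis is the root of the tree.
From Oryza_tricolor up to that node: 5 branches. From Escherichia_orientalis up to the same node: 7 branches. Total: 5 + 7 = 12.

12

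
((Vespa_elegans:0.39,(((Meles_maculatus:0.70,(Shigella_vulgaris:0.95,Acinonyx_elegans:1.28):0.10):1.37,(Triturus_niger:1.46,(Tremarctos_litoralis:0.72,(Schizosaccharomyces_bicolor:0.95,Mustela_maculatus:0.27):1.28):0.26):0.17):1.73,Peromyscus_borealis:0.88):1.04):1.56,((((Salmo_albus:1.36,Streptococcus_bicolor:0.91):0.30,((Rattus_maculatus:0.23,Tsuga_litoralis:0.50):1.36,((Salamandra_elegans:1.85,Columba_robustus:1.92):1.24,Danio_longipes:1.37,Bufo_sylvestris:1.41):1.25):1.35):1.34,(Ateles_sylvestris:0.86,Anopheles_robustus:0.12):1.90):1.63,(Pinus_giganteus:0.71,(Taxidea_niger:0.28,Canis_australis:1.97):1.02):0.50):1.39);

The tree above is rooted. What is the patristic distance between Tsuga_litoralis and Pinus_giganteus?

The path runs Tsuga_litoralis → … → MRCA → … → Pinus_giganteus; the MRCA is the node subtending ((((Salmo_albus,Streptococcus_bicolor),((Rattus_maculatus,Tsuga_litoralis),((Salamandra_elegans,Columba_robustus),Danio_longipes,Bufo_sylvestris))),(Ateles_sylvestris,Anopheles_robustus)),(Pinus_giganteus,(Taxidea_niger,Canis_australis))).
Branch lengths along that path: 0.50 + 1.36 + 1.35 + 1.34 + 1.63 + 0.50 + 0.71 = 7.39.

7.39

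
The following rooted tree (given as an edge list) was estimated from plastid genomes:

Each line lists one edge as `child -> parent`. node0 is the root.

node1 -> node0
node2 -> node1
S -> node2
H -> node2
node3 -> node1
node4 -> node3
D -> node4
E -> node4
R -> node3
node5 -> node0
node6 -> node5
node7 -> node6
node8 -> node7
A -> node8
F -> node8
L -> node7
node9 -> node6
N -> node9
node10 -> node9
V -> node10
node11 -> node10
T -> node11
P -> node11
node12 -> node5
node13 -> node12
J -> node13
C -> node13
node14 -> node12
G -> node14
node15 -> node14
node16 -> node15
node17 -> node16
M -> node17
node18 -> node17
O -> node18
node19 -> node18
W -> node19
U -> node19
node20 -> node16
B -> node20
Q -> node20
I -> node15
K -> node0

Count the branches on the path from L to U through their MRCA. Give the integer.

11

The MRCA of L and U is the node subtending ((((A,F),L),(N,(V,(T,P)))),((J,C),(G,(((M,(O,(W,U))),(B,Q)),I)))).
From L up to that node: 3 branches. From U up to the same node: 8 branches. Total: 3 + 8 = 11.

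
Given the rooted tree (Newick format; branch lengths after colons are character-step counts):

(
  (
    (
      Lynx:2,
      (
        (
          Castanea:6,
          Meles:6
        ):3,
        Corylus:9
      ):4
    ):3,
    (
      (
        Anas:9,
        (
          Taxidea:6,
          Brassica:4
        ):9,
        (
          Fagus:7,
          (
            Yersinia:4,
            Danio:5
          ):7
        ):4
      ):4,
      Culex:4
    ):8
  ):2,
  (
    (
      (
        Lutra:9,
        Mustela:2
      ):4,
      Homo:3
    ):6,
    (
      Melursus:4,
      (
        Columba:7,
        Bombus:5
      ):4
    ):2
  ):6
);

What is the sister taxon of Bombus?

Columba

Bombus attaches to the tree at the node subtending (Columba,Bombus).
The other lineage descending from that same node — the sister group — is the single tip Columba.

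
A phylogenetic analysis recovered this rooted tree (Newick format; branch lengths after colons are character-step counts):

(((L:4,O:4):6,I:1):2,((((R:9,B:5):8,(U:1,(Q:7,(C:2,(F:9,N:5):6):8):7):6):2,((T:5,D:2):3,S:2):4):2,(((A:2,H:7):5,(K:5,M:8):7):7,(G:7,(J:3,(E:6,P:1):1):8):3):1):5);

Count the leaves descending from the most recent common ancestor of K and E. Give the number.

8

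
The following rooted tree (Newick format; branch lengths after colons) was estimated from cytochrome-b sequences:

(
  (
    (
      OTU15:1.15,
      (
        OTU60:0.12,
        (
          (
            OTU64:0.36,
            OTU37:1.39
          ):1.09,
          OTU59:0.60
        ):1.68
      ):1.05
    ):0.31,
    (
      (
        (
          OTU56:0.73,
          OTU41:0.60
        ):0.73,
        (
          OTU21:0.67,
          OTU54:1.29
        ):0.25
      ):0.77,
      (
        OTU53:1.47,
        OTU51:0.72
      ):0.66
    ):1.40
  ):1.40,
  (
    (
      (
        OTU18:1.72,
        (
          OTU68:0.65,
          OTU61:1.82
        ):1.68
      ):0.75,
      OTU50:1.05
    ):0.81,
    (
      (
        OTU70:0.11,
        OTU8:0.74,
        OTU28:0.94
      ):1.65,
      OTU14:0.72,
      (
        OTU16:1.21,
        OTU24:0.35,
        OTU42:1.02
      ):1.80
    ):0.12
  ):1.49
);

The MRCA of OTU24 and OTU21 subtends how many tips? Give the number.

22

The MRCA of OTU24 and OTU21 is the root, so the clade is the entire tree.
That clade contains 22 terminal taxa: OTU14, OTU15, OTU16, OTU18, OTU21, OTU24, OTU28, OTU37, OTU41, OTU42, OTU50, OTU51, OTU53, OTU54, OTU56, OTU59, OTU60, OTU61, OTU64, OTU68, OTU70, OTU8.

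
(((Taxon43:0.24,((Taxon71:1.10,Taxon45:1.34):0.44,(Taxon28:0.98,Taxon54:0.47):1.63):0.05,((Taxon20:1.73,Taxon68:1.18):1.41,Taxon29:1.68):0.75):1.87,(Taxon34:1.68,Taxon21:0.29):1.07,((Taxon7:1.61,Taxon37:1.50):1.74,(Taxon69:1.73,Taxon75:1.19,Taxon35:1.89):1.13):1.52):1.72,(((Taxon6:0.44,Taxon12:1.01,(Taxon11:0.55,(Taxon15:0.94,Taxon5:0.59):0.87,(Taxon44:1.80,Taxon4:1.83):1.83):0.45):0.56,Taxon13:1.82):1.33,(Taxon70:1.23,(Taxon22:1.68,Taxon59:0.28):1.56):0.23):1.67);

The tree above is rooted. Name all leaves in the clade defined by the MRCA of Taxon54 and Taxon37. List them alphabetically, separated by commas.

Taxon20, Taxon21, Taxon28, Taxon29, Taxon34, Taxon35, Taxon37, Taxon43, Taxon45, Taxon54, Taxon68, Taxon69, Taxon7, Taxon71, Taxon75

Tracing Taxon54: it sits inside (Taxon28,Taxon54).
Tracing Taxon37: it sits inside (Taxon7,Taxon37).
The smallest clade enclosing both is ((Taxon43,((Taxon71,Taxon45),(Taxon28,Taxon54)),((Taxon20,Taxon68),Taxon29)),(Taxon34,Taxon21),((Taxon7,Taxon37),(Taxon69,Taxon75,Taxon35))); the answer is its 15 terminal taxa in alphabetical order.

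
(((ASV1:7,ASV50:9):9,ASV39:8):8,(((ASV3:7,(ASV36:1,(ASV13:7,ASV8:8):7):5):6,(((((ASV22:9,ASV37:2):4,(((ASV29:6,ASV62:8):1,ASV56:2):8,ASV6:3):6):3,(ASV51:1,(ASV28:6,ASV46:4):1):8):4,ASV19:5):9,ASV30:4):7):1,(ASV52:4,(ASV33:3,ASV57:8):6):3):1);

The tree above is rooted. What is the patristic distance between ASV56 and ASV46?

32

The path runs ASV56 → … → MRCA → … → ASV46; the MRCA is the node subtending (((ASV22,ASV37),(((ASV29,ASV62),ASV56),ASV6)),(ASV51,(ASV28,ASV46))).
Branch lengths along that path: 2 + 8 + 6 + 3 + 8 + 1 + 4 = 32.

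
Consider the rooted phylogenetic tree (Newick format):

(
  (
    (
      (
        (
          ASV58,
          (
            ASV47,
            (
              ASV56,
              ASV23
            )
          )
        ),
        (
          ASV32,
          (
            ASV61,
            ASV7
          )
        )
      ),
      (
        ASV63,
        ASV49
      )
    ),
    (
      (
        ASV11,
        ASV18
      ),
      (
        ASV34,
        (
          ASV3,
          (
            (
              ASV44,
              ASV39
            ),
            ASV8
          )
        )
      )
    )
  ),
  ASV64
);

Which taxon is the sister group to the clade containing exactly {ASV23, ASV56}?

The clade containing exactly {ASV23, ASV56} attaches to the tree at the node subtending (ASV47,(ASV56,ASV23)).
The other lineage descending from that same node — the sister group — is the single tip ASV47.

ASV47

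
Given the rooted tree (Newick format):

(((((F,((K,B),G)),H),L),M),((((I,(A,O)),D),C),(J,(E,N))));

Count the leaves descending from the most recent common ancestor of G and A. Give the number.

15

The MRCA of G and A is the root, so the clade is the entire tree.
That clade contains 15 terminal taxa: A, B, C, D, E, F, G, H, I, J, K, L, M, N, O.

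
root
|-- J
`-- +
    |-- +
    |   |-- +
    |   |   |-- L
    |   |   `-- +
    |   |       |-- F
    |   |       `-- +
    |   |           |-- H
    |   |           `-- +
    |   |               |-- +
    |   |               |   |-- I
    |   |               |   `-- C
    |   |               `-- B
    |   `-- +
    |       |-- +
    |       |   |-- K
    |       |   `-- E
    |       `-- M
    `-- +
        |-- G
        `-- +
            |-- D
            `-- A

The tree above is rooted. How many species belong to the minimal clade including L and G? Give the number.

The MRCA of L and G is the node subtending (((L,(F,(H,((I,C),B)))),((K,E),M)),(G,(D,A))).
That clade contains 12 terminal taxa: A, B, C, D, E, F, G, H, I, K, L, M.

12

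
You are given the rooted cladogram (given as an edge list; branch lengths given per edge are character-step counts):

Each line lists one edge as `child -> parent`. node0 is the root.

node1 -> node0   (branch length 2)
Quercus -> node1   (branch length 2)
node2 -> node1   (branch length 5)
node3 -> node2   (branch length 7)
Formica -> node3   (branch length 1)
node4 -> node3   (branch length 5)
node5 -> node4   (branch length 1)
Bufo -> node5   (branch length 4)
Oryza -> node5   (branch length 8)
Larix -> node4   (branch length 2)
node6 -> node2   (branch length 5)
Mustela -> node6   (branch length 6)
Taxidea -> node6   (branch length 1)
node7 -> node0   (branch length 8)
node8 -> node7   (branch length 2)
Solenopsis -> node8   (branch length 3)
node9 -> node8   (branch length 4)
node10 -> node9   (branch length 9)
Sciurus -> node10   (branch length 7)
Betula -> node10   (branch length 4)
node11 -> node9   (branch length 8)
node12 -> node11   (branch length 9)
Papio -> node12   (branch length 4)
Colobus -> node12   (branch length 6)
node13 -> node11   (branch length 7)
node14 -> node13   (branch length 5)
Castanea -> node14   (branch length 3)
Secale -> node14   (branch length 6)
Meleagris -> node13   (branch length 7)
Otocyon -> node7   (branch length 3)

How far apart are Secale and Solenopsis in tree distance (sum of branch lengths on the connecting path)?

The path runs Secale → … → MRCA → … → Solenopsis; the MRCA is the node subtending (Solenopsis,((Sciurus,Betula),((Papio,Colobus),((Castanea,Secale),Meleagris)))).
Branch lengths along that path: 6 + 5 + 7 + 8 + 4 + 3 = 33.

33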